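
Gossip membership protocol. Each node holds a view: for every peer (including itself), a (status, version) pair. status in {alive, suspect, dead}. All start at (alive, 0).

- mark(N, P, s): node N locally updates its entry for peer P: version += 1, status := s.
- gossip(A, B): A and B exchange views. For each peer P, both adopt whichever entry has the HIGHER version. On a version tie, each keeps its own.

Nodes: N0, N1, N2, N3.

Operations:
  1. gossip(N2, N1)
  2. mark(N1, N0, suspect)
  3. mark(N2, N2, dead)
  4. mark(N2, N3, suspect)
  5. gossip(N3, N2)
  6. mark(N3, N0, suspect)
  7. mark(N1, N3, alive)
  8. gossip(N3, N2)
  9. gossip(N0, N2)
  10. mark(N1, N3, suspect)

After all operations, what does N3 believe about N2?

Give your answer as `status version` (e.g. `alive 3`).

Op 1: gossip N2<->N1 -> N2.N0=(alive,v0) N2.N1=(alive,v0) N2.N2=(alive,v0) N2.N3=(alive,v0) | N1.N0=(alive,v0) N1.N1=(alive,v0) N1.N2=(alive,v0) N1.N3=(alive,v0)
Op 2: N1 marks N0=suspect -> (suspect,v1)
Op 3: N2 marks N2=dead -> (dead,v1)
Op 4: N2 marks N3=suspect -> (suspect,v1)
Op 5: gossip N3<->N2 -> N3.N0=(alive,v0) N3.N1=(alive,v0) N3.N2=(dead,v1) N3.N3=(suspect,v1) | N2.N0=(alive,v0) N2.N1=(alive,v0) N2.N2=(dead,v1) N2.N3=(suspect,v1)
Op 6: N3 marks N0=suspect -> (suspect,v1)
Op 7: N1 marks N3=alive -> (alive,v1)
Op 8: gossip N3<->N2 -> N3.N0=(suspect,v1) N3.N1=(alive,v0) N3.N2=(dead,v1) N3.N3=(suspect,v1) | N2.N0=(suspect,v1) N2.N1=(alive,v0) N2.N2=(dead,v1) N2.N3=(suspect,v1)
Op 9: gossip N0<->N2 -> N0.N0=(suspect,v1) N0.N1=(alive,v0) N0.N2=(dead,v1) N0.N3=(suspect,v1) | N2.N0=(suspect,v1) N2.N1=(alive,v0) N2.N2=(dead,v1) N2.N3=(suspect,v1)
Op 10: N1 marks N3=suspect -> (suspect,v2)

Answer: dead 1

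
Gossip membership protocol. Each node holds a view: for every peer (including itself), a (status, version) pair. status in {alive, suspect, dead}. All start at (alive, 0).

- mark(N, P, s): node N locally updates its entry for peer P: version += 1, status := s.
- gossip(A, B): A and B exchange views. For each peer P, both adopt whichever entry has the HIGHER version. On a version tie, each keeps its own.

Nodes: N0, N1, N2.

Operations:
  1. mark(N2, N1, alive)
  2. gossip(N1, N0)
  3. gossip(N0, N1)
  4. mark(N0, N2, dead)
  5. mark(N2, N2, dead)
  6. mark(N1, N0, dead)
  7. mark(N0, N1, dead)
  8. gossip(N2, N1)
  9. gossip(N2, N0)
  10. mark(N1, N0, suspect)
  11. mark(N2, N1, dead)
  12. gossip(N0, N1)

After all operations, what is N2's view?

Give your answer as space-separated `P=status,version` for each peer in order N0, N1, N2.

Answer: N0=dead,1 N1=dead,2 N2=dead,1

Derivation:
Op 1: N2 marks N1=alive -> (alive,v1)
Op 2: gossip N1<->N0 -> N1.N0=(alive,v0) N1.N1=(alive,v0) N1.N2=(alive,v0) | N0.N0=(alive,v0) N0.N1=(alive,v0) N0.N2=(alive,v0)
Op 3: gossip N0<->N1 -> N0.N0=(alive,v0) N0.N1=(alive,v0) N0.N2=(alive,v0) | N1.N0=(alive,v0) N1.N1=(alive,v0) N1.N2=(alive,v0)
Op 4: N0 marks N2=dead -> (dead,v1)
Op 5: N2 marks N2=dead -> (dead,v1)
Op 6: N1 marks N0=dead -> (dead,v1)
Op 7: N0 marks N1=dead -> (dead,v1)
Op 8: gossip N2<->N1 -> N2.N0=(dead,v1) N2.N1=(alive,v1) N2.N2=(dead,v1) | N1.N0=(dead,v1) N1.N1=(alive,v1) N1.N2=(dead,v1)
Op 9: gossip N2<->N0 -> N2.N0=(dead,v1) N2.N1=(alive,v1) N2.N2=(dead,v1) | N0.N0=(dead,v1) N0.N1=(dead,v1) N0.N2=(dead,v1)
Op 10: N1 marks N0=suspect -> (suspect,v2)
Op 11: N2 marks N1=dead -> (dead,v2)
Op 12: gossip N0<->N1 -> N0.N0=(suspect,v2) N0.N1=(dead,v1) N0.N2=(dead,v1) | N1.N0=(suspect,v2) N1.N1=(alive,v1) N1.N2=(dead,v1)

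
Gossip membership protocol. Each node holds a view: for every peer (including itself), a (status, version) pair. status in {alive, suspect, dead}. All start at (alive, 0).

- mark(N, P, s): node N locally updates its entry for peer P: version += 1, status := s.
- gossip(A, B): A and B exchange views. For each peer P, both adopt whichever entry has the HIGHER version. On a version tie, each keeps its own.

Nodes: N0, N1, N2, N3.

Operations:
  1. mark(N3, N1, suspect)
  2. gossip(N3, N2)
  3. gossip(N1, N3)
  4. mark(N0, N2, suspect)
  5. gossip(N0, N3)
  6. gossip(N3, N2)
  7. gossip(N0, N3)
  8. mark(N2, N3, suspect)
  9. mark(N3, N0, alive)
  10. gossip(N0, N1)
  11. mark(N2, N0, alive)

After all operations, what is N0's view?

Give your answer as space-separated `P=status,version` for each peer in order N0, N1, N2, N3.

Answer: N0=alive,0 N1=suspect,1 N2=suspect,1 N3=alive,0

Derivation:
Op 1: N3 marks N1=suspect -> (suspect,v1)
Op 2: gossip N3<->N2 -> N3.N0=(alive,v0) N3.N1=(suspect,v1) N3.N2=(alive,v0) N3.N3=(alive,v0) | N2.N0=(alive,v0) N2.N1=(suspect,v1) N2.N2=(alive,v0) N2.N3=(alive,v0)
Op 3: gossip N1<->N3 -> N1.N0=(alive,v0) N1.N1=(suspect,v1) N1.N2=(alive,v0) N1.N3=(alive,v0) | N3.N0=(alive,v0) N3.N1=(suspect,v1) N3.N2=(alive,v0) N3.N3=(alive,v0)
Op 4: N0 marks N2=suspect -> (suspect,v1)
Op 5: gossip N0<->N3 -> N0.N0=(alive,v0) N0.N1=(suspect,v1) N0.N2=(suspect,v1) N0.N3=(alive,v0) | N3.N0=(alive,v0) N3.N1=(suspect,v1) N3.N2=(suspect,v1) N3.N3=(alive,v0)
Op 6: gossip N3<->N2 -> N3.N0=(alive,v0) N3.N1=(suspect,v1) N3.N2=(suspect,v1) N3.N3=(alive,v0) | N2.N0=(alive,v0) N2.N1=(suspect,v1) N2.N2=(suspect,v1) N2.N3=(alive,v0)
Op 7: gossip N0<->N3 -> N0.N0=(alive,v0) N0.N1=(suspect,v1) N0.N2=(suspect,v1) N0.N3=(alive,v0) | N3.N0=(alive,v0) N3.N1=(suspect,v1) N3.N2=(suspect,v1) N3.N3=(alive,v0)
Op 8: N2 marks N3=suspect -> (suspect,v1)
Op 9: N3 marks N0=alive -> (alive,v1)
Op 10: gossip N0<->N1 -> N0.N0=(alive,v0) N0.N1=(suspect,v1) N0.N2=(suspect,v1) N0.N3=(alive,v0) | N1.N0=(alive,v0) N1.N1=(suspect,v1) N1.N2=(suspect,v1) N1.N3=(alive,v0)
Op 11: N2 marks N0=alive -> (alive,v1)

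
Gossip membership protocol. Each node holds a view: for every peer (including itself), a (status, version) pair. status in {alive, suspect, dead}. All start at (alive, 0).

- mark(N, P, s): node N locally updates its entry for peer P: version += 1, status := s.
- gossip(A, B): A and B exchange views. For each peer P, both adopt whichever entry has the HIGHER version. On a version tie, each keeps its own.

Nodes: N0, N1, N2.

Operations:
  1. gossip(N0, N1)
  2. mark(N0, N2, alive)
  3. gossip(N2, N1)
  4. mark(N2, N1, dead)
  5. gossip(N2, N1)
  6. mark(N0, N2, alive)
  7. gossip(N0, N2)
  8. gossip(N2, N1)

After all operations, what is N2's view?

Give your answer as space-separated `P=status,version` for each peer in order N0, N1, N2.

Answer: N0=alive,0 N1=dead,1 N2=alive,2

Derivation:
Op 1: gossip N0<->N1 -> N0.N0=(alive,v0) N0.N1=(alive,v0) N0.N2=(alive,v0) | N1.N0=(alive,v0) N1.N1=(alive,v0) N1.N2=(alive,v0)
Op 2: N0 marks N2=alive -> (alive,v1)
Op 3: gossip N2<->N1 -> N2.N0=(alive,v0) N2.N1=(alive,v0) N2.N2=(alive,v0) | N1.N0=(alive,v0) N1.N1=(alive,v0) N1.N2=(alive,v0)
Op 4: N2 marks N1=dead -> (dead,v1)
Op 5: gossip N2<->N1 -> N2.N0=(alive,v0) N2.N1=(dead,v1) N2.N2=(alive,v0) | N1.N0=(alive,v0) N1.N1=(dead,v1) N1.N2=(alive,v0)
Op 6: N0 marks N2=alive -> (alive,v2)
Op 7: gossip N0<->N2 -> N0.N0=(alive,v0) N0.N1=(dead,v1) N0.N2=(alive,v2) | N2.N0=(alive,v0) N2.N1=(dead,v1) N2.N2=(alive,v2)
Op 8: gossip N2<->N1 -> N2.N0=(alive,v0) N2.N1=(dead,v1) N2.N2=(alive,v2) | N1.N0=(alive,v0) N1.N1=(dead,v1) N1.N2=(alive,v2)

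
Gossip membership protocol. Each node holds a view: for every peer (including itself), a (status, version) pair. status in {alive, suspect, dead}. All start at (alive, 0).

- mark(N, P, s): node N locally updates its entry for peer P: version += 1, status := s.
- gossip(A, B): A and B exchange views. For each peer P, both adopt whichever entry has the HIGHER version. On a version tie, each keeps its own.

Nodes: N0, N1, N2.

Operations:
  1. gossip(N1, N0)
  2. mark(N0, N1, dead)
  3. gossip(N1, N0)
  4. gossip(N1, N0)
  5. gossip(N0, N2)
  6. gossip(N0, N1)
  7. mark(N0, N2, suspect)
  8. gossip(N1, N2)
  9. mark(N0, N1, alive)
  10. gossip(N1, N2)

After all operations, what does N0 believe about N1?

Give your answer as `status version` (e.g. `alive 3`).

Op 1: gossip N1<->N0 -> N1.N0=(alive,v0) N1.N1=(alive,v0) N1.N2=(alive,v0) | N0.N0=(alive,v0) N0.N1=(alive,v0) N0.N2=(alive,v0)
Op 2: N0 marks N1=dead -> (dead,v1)
Op 3: gossip N1<->N0 -> N1.N0=(alive,v0) N1.N1=(dead,v1) N1.N2=(alive,v0) | N0.N0=(alive,v0) N0.N1=(dead,v1) N0.N2=(alive,v0)
Op 4: gossip N1<->N0 -> N1.N0=(alive,v0) N1.N1=(dead,v1) N1.N2=(alive,v0) | N0.N0=(alive,v0) N0.N1=(dead,v1) N0.N2=(alive,v0)
Op 5: gossip N0<->N2 -> N0.N0=(alive,v0) N0.N1=(dead,v1) N0.N2=(alive,v0) | N2.N0=(alive,v0) N2.N1=(dead,v1) N2.N2=(alive,v0)
Op 6: gossip N0<->N1 -> N0.N0=(alive,v0) N0.N1=(dead,v1) N0.N2=(alive,v0) | N1.N0=(alive,v0) N1.N1=(dead,v1) N1.N2=(alive,v0)
Op 7: N0 marks N2=suspect -> (suspect,v1)
Op 8: gossip N1<->N2 -> N1.N0=(alive,v0) N1.N1=(dead,v1) N1.N2=(alive,v0) | N2.N0=(alive,v0) N2.N1=(dead,v1) N2.N2=(alive,v0)
Op 9: N0 marks N1=alive -> (alive,v2)
Op 10: gossip N1<->N2 -> N1.N0=(alive,v0) N1.N1=(dead,v1) N1.N2=(alive,v0) | N2.N0=(alive,v0) N2.N1=(dead,v1) N2.N2=(alive,v0)

Answer: alive 2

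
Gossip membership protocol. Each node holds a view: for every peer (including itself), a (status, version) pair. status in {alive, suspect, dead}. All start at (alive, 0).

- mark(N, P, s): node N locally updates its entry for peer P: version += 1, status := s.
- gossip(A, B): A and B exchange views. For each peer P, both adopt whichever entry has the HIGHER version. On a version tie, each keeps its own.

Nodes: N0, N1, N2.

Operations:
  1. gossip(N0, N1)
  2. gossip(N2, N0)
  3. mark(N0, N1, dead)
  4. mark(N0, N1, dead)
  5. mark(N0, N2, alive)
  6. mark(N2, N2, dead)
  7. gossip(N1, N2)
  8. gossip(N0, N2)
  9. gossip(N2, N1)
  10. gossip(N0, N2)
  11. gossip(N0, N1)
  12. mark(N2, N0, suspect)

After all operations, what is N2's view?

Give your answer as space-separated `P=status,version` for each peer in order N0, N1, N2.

Answer: N0=suspect,1 N1=dead,2 N2=dead,1

Derivation:
Op 1: gossip N0<->N1 -> N0.N0=(alive,v0) N0.N1=(alive,v0) N0.N2=(alive,v0) | N1.N0=(alive,v0) N1.N1=(alive,v0) N1.N2=(alive,v0)
Op 2: gossip N2<->N0 -> N2.N0=(alive,v0) N2.N1=(alive,v0) N2.N2=(alive,v0) | N0.N0=(alive,v0) N0.N1=(alive,v0) N0.N2=(alive,v0)
Op 3: N0 marks N1=dead -> (dead,v1)
Op 4: N0 marks N1=dead -> (dead,v2)
Op 5: N0 marks N2=alive -> (alive,v1)
Op 6: N2 marks N2=dead -> (dead,v1)
Op 7: gossip N1<->N2 -> N1.N0=(alive,v0) N1.N1=(alive,v0) N1.N2=(dead,v1) | N2.N0=(alive,v0) N2.N1=(alive,v0) N2.N2=(dead,v1)
Op 8: gossip N0<->N2 -> N0.N0=(alive,v0) N0.N1=(dead,v2) N0.N2=(alive,v1) | N2.N0=(alive,v0) N2.N1=(dead,v2) N2.N2=(dead,v1)
Op 9: gossip N2<->N1 -> N2.N0=(alive,v0) N2.N1=(dead,v2) N2.N2=(dead,v1) | N1.N0=(alive,v0) N1.N1=(dead,v2) N1.N2=(dead,v1)
Op 10: gossip N0<->N2 -> N0.N0=(alive,v0) N0.N1=(dead,v2) N0.N2=(alive,v1) | N2.N0=(alive,v0) N2.N1=(dead,v2) N2.N2=(dead,v1)
Op 11: gossip N0<->N1 -> N0.N0=(alive,v0) N0.N1=(dead,v2) N0.N2=(alive,v1) | N1.N0=(alive,v0) N1.N1=(dead,v2) N1.N2=(dead,v1)
Op 12: N2 marks N0=suspect -> (suspect,v1)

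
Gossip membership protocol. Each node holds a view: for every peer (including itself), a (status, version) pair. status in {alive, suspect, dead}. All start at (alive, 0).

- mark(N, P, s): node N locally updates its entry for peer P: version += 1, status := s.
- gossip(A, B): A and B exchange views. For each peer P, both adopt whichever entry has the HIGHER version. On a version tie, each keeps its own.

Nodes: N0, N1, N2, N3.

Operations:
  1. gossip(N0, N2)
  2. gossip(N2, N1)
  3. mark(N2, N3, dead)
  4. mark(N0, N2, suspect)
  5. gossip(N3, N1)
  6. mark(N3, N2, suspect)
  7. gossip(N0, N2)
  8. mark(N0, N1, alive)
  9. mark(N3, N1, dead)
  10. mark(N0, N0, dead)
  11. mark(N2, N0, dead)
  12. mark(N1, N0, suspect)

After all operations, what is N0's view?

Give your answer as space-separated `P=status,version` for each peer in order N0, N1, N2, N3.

Op 1: gossip N0<->N2 -> N0.N0=(alive,v0) N0.N1=(alive,v0) N0.N2=(alive,v0) N0.N3=(alive,v0) | N2.N0=(alive,v0) N2.N1=(alive,v0) N2.N2=(alive,v0) N2.N3=(alive,v0)
Op 2: gossip N2<->N1 -> N2.N0=(alive,v0) N2.N1=(alive,v0) N2.N2=(alive,v0) N2.N3=(alive,v0) | N1.N0=(alive,v0) N1.N1=(alive,v0) N1.N2=(alive,v0) N1.N3=(alive,v0)
Op 3: N2 marks N3=dead -> (dead,v1)
Op 4: N0 marks N2=suspect -> (suspect,v1)
Op 5: gossip N3<->N1 -> N3.N0=(alive,v0) N3.N1=(alive,v0) N3.N2=(alive,v0) N3.N3=(alive,v0) | N1.N0=(alive,v0) N1.N1=(alive,v0) N1.N2=(alive,v0) N1.N3=(alive,v0)
Op 6: N3 marks N2=suspect -> (suspect,v1)
Op 7: gossip N0<->N2 -> N0.N0=(alive,v0) N0.N1=(alive,v0) N0.N2=(suspect,v1) N0.N3=(dead,v1) | N2.N0=(alive,v0) N2.N1=(alive,v0) N2.N2=(suspect,v1) N2.N3=(dead,v1)
Op 8: N0 marks N1=alive -> (alive,v1)
Op 9: N3 marks N1=dead -> (dead,v1)
Op 10: N0 marks N0=dead -> (dead,v1)
Op 11: N2 marks N0=dead -> (dead,v1)
Op 12: N1 marks N0=suspect -> (suspect,v1)

Answer: N0=dead,1 N1=alive,1 N2=suspect,1 N3=dead,1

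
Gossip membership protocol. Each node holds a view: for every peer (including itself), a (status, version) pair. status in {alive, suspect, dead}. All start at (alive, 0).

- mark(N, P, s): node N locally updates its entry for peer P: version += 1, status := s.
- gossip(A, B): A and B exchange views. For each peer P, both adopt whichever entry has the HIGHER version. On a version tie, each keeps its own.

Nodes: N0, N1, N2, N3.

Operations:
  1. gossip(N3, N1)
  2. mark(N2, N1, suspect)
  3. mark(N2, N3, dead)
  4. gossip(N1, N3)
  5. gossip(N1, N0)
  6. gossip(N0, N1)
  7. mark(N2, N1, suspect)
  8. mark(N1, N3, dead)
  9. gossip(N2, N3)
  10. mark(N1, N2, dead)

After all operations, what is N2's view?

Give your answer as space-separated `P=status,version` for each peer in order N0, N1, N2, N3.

Answer: N0=alive,0 N1=suspect,2 N2=alive,0 N3=dead,1

Derivation:
Op 1: gossip N3<->N1 -> N3.N0=(alive,v0) N3.N1=(alive,v0) N3.N2=(alive,v0) N3.N3=(alive,v0) | N1.N0=(alive,v0) N1.N1=(alive,v0) N1.N2=(alive,v0) N1.N3=(alive,v0)
Op 2: N2 marks N1=suspect -> (suspect,v1)
Op 3: N2 marks N3=dead -> (dead,v1)
Op 4: gossip N1<->N3 -> N1.N0=(alive,v0) N1.N1=(alive,v0) N1.N2=(alive,v0) N1.N3=(alive,v0) | N3.N0=(alive,v0) N3.N1=(alive,v0) N3.N2=(alive,v0) N3.N3=(alive,v0)
Op 5: gossip N1<->N0 -> N1.N0=(alive,v0) N1.N1=(alive,v0) N1.N2=(alive,v0) N1.N3=(alive,v0) | N0.N0=(alive,v0) N0.N1=(alive,v0) N0.N2=(alive,v0) N0.N3=(alive,v0)
Op 6: gossip N0<->N1 -> N0.N0=(alive,v0) N0.N1=(alive,v0) N0.N2=(alive,v0) N0.N3=(alive,v0) | N1.N0=(alive,v0) N1.N1=(alive,v0) N1.N2=(alive,v0) N1.N3=(alive,v0)
Op 7: N2 marks N1=suspect -> (suspect,v2)
Op 8: N1 marks N3=dead -> (dead,v1)
Op 9: gossip N2<->N3 -> N2.N0=(alive,v0) N2.N1=(suspect,v2) N2.N2=(alive,v0) N2.N3=(dead,v1) | N3.N0=(alive,v0) N3.N1=(suspect,v2) N3.N2=(alive,v0) N3.N3=(dead,v1)
Op 10: N1 marks N2=dead -> (dead,v1)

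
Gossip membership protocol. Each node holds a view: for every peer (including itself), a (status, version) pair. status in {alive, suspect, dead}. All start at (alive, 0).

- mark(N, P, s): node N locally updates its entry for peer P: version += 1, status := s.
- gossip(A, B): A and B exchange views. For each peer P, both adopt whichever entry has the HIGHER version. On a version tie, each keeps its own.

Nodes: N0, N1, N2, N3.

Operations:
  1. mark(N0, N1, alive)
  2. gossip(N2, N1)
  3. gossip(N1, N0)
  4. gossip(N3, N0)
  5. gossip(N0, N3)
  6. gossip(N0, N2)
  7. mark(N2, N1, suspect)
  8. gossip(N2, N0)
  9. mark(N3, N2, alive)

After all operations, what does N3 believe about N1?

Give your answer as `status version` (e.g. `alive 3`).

Op 1: N0 marks N1=alive -> (alive,v1)
Op 2: gossip N2<->N1 -> N2.N0=(alive,v0) N2.N1=(alive,v0) N2.N2=(alive,v0) N2.N3=(alive,v0) | N1.N0=(alive,v0) N1.N1=(alive,v0) N1.N2=(alive,v0) N1.N3=(alive,v0)
Op 3: gossip N1<->N0 -> N1.N0=(alive,v0) N1.N1=(alive,v1) N1.N2=(alive,v0) N1.N3=(alive,v0) | N0.N0=(alive,v0) N0.N1=(alive,v1) N0.N2=(alive,v0) N0.N3=(alive,v0)
Op 4: gossip N3<->N0 -> N3.N0=(alive,v0) N3.N1=(alive,v1) N3.N2=(alive,v0) N3.N3=(alive,v0) | N0.N0=(alive,v0) N0.N1=(alive,v1) N0.N2=(alive,v0) N0.N3=(alive,v0)
Op 5: gossip N0<->N3 -> N0.N0=(alive,v0) N0.N1=(alive,v1) N0.N2=(alive,v0) N0.N3=(alive,v0) | N3.N0=(alive,v0) N3.N1=(alive,v1) N3.N2=(alive,v0) N3.N3=(alive,v0)
Op 6: gossip N0<->N2 -> N0.N0=(alive,v0) N0.N1=(alive,v1) N0.N2=(alive,v0) N0.N3=(alive,v0) | N2.N0=(alive,v0) N2.N1=(alive,v1) N2.N2=(alive,v0) N2.N3=(alive,v0)
Op 7: N2 marks N1=suspect -> (suspect,v2)
Op 8: gossip N2<->N0 -> N2.N0=(alive,v0) N2.N1=(suspect,v2) N2.N2=(alive,v0) N2.N3=(alive,v0) | N0.N0=(alive,v0) N0.N1=(suspect,v2) N0.N2=(alive,v0) N0.N3=(alive,v0)
Op 9: N3 marks N2=alive -> (alive,v1)

Answer: alive 1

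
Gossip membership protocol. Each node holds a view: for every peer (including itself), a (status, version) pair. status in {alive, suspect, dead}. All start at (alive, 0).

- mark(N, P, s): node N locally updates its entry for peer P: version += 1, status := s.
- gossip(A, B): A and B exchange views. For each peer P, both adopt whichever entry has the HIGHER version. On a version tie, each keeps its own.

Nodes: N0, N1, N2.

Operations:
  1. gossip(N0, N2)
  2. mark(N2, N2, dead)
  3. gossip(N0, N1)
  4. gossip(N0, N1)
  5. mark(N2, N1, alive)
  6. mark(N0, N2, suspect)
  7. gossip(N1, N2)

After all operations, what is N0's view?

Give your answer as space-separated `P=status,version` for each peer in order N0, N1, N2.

Op 1: gossip N0<->N2 -> N0.N0=(alive,v0) N0.N1=(alive,v0) N0.N2=(alive,v0) | N2.N0=(alive,v0) N2.N1=(alive,v0) N2.N2=(alive,v0)
Op 2: N2 marks N2=dead -> (dead,v1)
Op 3: gossip N0<->N1 -> N0.N0=(alive,v0) N0.N1=(alive,v0) N0.N2=(alive,v0) | N1.N0=(alive,v0) N1.N1=(alive,v0) N1.N2=(alive,v0)
Op 4: gossip N0<->N1 -> N0.N0=(alive,v0) N0.N1=(alive,v0) N0.N2=(alive,v0) | N1.N0=(alive,v0) N1.N1=(alive,v0) N1.N2=(alive,v0)
Op 5: N2 marks N1=alive -> (alive,v1)
Op 6: N0 marks N2=suspect -> (suspect,v1)
Op 7: gossip N1<->N2 -> N1.N0=(alive,v0) N1.N1=(alive,v1) N1.N2=(dead,v1) | N2.N0=(alive,v0) N2.N1=(alive,v1) N2.N2=(dead,v1)

Answer: N0=alive,0 N1=alive,0 N2=suspect,1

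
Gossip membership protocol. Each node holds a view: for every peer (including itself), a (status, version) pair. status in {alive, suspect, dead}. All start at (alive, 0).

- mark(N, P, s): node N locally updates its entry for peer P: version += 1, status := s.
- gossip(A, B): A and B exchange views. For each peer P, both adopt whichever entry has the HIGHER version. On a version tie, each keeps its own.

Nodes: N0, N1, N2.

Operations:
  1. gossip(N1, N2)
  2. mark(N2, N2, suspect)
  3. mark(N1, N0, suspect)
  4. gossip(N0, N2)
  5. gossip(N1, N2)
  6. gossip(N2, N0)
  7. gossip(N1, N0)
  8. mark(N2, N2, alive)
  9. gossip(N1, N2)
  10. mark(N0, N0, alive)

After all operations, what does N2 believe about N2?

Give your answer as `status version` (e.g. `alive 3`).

Op 1: gossip N1<->N2 -> N1.N0=(alive,v0) N1.N1=(alive,v0) N1.N2=(alive,v0) | N2.N0=(alive,v0) N2.N1=(alive,v0) N2.N2=(alive,v0)
Op 2: N2 marks N2=suspect -> (suspect,v1)
Op 3: N1 marks N0=suspect -> (suspect,v1)
Op 4: gossip N0<->N2 -> N0.N0=(alive,v0) N0.N1=(alive,v0) N0.N2=(suspect,v1) | N2.N0=(alive,v0) N2.N1=(alive,v0) N2.N2=(suspect,v1)
Op 5: gossip N1<->N2 -> N1.N0=(suspect,v1) N1.N1=(alive,v0) N1.N2=(suspect,v1) | N2.N0=(suspect,v1) N2.N1=(alive,v0) N2.N2=(suspect,v1)
Op 6: gossip N2<->N0 -> N2.N0=(suspect,v1) N2.N1=(alive,v0) N2.N2=(suspect,v1) | N0.N0=(suspect,v1) N0.N1=(alive,v0) N0.N2=(suspect,v1)
Op 7: gossip N1<->N0 -> N1.N0=(suspect,v1) N1.N1=(alive,v0) N1.N2=(suspect,v1) | N0.N0=(suspect,v1) N0.N1=(alive,v0) N0.N2=(suspect,v1)
Op 8: N2 marks N2=alive -> (alive,v2)
Op 9: gossip N1<->N2 -> N1.N0=(suspect,v1) N1.N1=(alive,v0) N1.N2=(alive,v2) | N2.N0=(suspect,v1) N2.N1=(alive,v0) N2.N2=(alive,v2)
Op 10: N0 marks N0=alive -> (alive,v2)

Answer: alive 2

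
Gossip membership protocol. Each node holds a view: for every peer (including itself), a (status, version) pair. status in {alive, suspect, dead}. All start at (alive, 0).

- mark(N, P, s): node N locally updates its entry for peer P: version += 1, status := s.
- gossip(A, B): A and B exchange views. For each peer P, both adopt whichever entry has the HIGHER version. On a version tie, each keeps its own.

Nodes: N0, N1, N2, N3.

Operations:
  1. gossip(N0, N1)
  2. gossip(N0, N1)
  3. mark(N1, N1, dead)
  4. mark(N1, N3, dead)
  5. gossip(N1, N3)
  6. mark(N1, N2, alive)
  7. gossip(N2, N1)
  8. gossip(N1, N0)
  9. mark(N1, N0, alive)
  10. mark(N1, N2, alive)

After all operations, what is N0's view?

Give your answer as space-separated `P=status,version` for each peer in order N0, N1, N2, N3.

Answer: N0=alive,0 N1=dead,1 N2=alive,1 N3=dead,1

Derivation:
Op 1: gossip N0<->N1 -> N0.N0=(alive,v0) N0.N1=(alive,v0) N0.N2=(alive,v0) N0.N3=(alive,v0) | N1.N0=(alive,v0) N1.N1=(alive,v0) N1.N2=(alive,v0) N1.N3=(alive,v0)
Op 2: gossip N0<->N1 -> N0.N0=(alive,v0) N0.N1=(alive,v0) N0.N2=(alive,v0) N0.N3=(alive,v0) | N1.N0=(alive,v0) N1.N1=(alive,v0) N1.N2=(alive,v0) N1.N3=(alive,v0)
Op 3: N1 marks N1=dead -> (dead,v1)
Op 4: N1 marks N3=dead -> (dead,v1)
Op 5: gossip N1<->N3 -> N1.N0=(alive,v0) N1.N1=(dead,v1) N1.N2=(alive,v0) N1.N3=(dead,v1) | N3.N0=(alive,v0) N3.N1=(dead,v1) N3.N2=(alive,v0) N3.N3=(dead,v1)
Op 6: N1 marks N2=alive -> (alive,v1)
Op 7: gossip N2<->N1 -> N2.N0=(alive,v0) N2.N1=(dead,v1) N2.N2=(alive,v1) N2.N3=(dead,v1) | N1.N0=(alive,v0) N1.N1=(dead,v1) N1.N2=(alive,v1) N1.N3=(dead,v1)
Op 8: gossip N1<->N0 -> N1.N0=(alive,v0) N1.N1=(dead,v1) N1.N2=(alive,v1) N1.N3=(dead,v1) | N0.N0=(alive,v0) N0.N1=(dead,v1) N0.N2=(alive,v1) N0.N3=(dead,v1)
Op 9: N1 marks N0=alive -> (alive,v1)
Op 10: N1 marks N2=alive -> (alive,v2)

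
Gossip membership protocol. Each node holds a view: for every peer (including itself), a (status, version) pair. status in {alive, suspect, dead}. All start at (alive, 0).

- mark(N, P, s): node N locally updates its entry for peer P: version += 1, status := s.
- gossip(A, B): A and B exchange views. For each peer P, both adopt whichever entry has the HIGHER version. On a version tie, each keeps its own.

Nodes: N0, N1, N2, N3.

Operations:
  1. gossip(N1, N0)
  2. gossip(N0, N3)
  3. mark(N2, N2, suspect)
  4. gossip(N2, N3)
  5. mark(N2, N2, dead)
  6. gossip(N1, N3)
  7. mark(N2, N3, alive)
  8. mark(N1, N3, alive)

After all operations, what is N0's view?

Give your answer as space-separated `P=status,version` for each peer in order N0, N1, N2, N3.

Op 1: gossip N1<->N0 -> N1.N0=(alive,v0) N1.N1=(alive,v0) N1.N2=(alive,v0) N1.N3=(alive,v0) | N0.N0=(alive,v0) N0.N1=(alive,v0) N0.N2=(alive,v0) N0.N3=(alive,v0)
Op 2: gossip N0<->N3 -> N0.N0=(alive,v0) N0.N1=(alive,v0) N0.N2=(alive,v0) N0.N3=(alive,v0) | N3.N0=(alive,v0) N3.N1=(alive,v0) N3.N2=(alive,v0) N3.N3=(alive,v0)
Op 3: N2 marks N2=suspect -> (suspect,v1)
Op 4: gossip N2<->N3 -> N2.N0=(alive,v0) N2.N1=(alive,v0) N2.N2=(suspect,v1) N2.N3=(alive,v0) | N3.N0=(alive,v0) N3.N1=(alive,v0) N3.N2=(suspect,v1) N3.N3=(alive,v0)
Op 5: N2 marks N2=dead -> (dead,v2)
Op 6: gossip N1<->N3 -> N1.N0=(alive,v0) N1.N1=(alive,v0) N1.N2=(suspect,v1) N1.N3=(alive,v0) | N3.N0=(alive,v0) N3.N1=(alive,v0) N3.N2=(suspect,v1) N3.N3=(alive,v0)
Op 7: N2 marks N3=alive -> (alive,v1)
Op 8: N1 marks N3=alive -> (alive,v1)

Answer: N0=alive,0 N1=alive,0 N2=alive,0 N3=alive,0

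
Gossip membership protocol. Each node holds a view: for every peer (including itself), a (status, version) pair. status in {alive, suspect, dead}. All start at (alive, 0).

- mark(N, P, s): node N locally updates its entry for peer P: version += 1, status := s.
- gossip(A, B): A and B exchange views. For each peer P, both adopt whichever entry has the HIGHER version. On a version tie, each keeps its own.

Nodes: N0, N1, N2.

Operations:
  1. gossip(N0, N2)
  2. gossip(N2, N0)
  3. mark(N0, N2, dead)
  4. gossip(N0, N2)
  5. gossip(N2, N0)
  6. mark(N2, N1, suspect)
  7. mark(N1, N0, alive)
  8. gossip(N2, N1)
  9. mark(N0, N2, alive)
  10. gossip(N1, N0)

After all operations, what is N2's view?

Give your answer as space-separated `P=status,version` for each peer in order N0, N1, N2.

Op 1: gossip N0<->N2 -> N0.N0=(alive,v0) N0.N1=(alive,v0) N0.N2=(alive,v0) | N2.N0=(alive,v0) N2.N1=(alive,v0) N2.N2=(alive,v0)
Op 2: gossip N2<->N0 -> N2.N0=(alive,v0) N2.N1=(alive,v0) N2.N2=(alive,v0) | N0.N0=(alive,v0) N0.N1=(alive,v0) N0.N2=(alive,v0)
Op 3: N0 marks N2=dead -> (dead,v1)
Op 4: gossip N0<->N2 -> N0.N0=(alive,v0) N0.N1=(alive,v0) N0.N2=(dead,v1) | N2.N0=(alive,v0) N2.N1=(alive,v0) N2.N2=(dead,v1)
Op 5: gossip N2<->N0 -> N2.N0=(alive,v0) N2.N1=(alive,v0) N2.N2=(dead,v1) | N0.N0=(alive,v0) N0.N1=(alive,v0) N0.N2=(dead,v1)
Op 6: N2 marks N1=suspect -> (suspect,v1)
Op 7: N1 marks N0=alive -> (alive,v1)
Op 8: gossip N2<->N1 -> N2.N0=(alive,v1) N2.N1=(suspect,v1) N2.N2=(dead,v1) | N1.N0=(alive,v1) N1.N1=(suspect,v1) N1.N2=(dead,v1)
Op 9: N0 marks N2=alive -> (alive,v2)
Op 10: gossip N1<->N0 -> N1.N0=(alive,v1) N1.N1=(suspect,v1) N1.N2=(alive,v2) | N0.N0=(alive,v1) N0.N1=(suspect,v1) N0.N2=(alive,v2)

Answer: N0=alive,1 N1=suspect,1 N2=dead,1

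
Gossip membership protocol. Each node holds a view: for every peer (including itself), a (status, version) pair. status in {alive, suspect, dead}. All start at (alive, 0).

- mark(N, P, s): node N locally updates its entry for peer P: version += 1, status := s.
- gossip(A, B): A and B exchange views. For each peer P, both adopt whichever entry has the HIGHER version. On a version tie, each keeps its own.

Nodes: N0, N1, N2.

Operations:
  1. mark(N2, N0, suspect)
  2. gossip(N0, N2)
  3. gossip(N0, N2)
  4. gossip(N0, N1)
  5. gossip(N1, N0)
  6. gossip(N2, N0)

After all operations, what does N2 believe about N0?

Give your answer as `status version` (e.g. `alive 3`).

Op 1: N2 marks N0=suspect -> (suspect,v1)
Op 2: gossip N0<->N2 -> N0.N0=(suspect,v1) N0.N1=(alive,v0) N0.N2=(alive,v0) | N2.N0=(suspect,v1) N2.N1=(alive,v0) N2.N2=(alive,v0)
Op 3: gossip N0<->N2 -> N0.N0=(suspect,v1) N0.N1=(alive,v0) N0.N2=(alive,v0) | N2.N0=(suspect,v1) N2.N1=(alive,v0) N2.N2=(alive,v0)
Op 4: gossip N0<->N1 -> N0.N0=(suspect,v1) N0.N1=(alive,v0) N0.N2=(alive,v0) | N1.N0=(suspect,v1) N1.N1=(alive,v0) N1.N2=(alive,v0)
Op 5: gossip N1<->N0 -> N1.N0=(suspect,v1) N1.N1=(alive,v0) N1.N2=(alive,v0) | N0.N0=(suspect,v1) N0.N1=(alive,v0) N0.N2=(alive,v0)
Op 6: gossip N2<->N0 -> N2.N0=(suspect,v1) N2.N1=(alive,v0) N2.N2=(alive,v0) | N0.N0=(suspect,v1) N0.N1=(alive,v0) N0.N2=(alive,v0)

Answer: suspect 1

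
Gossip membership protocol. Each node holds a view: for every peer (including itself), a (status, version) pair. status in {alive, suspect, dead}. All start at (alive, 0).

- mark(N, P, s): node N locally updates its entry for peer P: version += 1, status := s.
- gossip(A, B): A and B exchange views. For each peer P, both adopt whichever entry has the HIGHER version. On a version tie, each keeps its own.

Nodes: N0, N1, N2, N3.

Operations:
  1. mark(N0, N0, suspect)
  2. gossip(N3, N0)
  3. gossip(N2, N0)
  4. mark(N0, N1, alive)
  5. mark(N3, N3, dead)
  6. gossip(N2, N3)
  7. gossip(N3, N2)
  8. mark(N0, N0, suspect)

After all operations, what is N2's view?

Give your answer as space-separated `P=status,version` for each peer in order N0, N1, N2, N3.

Op 1: N0 marks N0=suspect -> (suspect,v1)
Op 2: gossip N3<->N0 -> N3.N0=(suspect,v1) N3.N1=(alive,v0) N3.N2=(alive,v0) N3.N3=(alive,v0) | N0.N0=(suspect,v1) N0.N1=(alive,v0) N0.N2=(alive,v0) N0.N3=(alive,v0)
Op 3: gossip N2<->N0 -> N2.N0=(suspect,v1) N2.N1=(alive,v0) N2.N2=(alive,v0) N2.N3=(alive,v0) | N0.N0=(suspect,v1) N0.N1=(alive,v0) N0.N2=(alive,v0) N0.N3=(alive,v0)
Op 4: N0 marks N1=alive -> (alive,v1)
Op 5: N3 marks N3=dead -> (dead,v1)
Op 6: gossip N2<->N3 -> N2.N0=(suspect,v1) N2.N1=(alive,v0) N2.N2=(alive,v0) N2.N3=(dead,v1) | N3.N0=(suspect,v1) N3.N1=(alive,v0) N3.N2=(alive,v0) N3.N3=(dead,v1)
Op 7: gossip N3<->N2 -> N3.N0=(suspect,v1) N3.N1=(alive,v0) N3.N2=(alive,v0) N3.N3=(dead,v1) | N2.N0=(suspect,v1) N2.N1=(alive,v0) N2.N2=(alive,v0) N2.N3=(dead,v1)
Op 8: N0 marks N0=suspect -> (suspect,v2)

Answer: N0=suspect,1 N1=alive,0 N2=alive,0 N3=dead,1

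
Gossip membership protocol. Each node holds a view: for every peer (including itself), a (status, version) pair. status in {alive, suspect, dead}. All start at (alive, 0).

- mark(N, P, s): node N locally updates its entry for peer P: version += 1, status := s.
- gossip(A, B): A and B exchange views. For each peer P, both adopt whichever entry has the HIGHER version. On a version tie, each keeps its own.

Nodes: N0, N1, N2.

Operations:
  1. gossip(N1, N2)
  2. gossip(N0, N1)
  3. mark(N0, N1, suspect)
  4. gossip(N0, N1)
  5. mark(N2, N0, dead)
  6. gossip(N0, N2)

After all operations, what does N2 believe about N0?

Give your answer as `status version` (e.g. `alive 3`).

Op 1: gossip N1<->N2 -> N1.N0=(alive,v0) N1.N1=(alive,v0) N1.N2=(alive,v0) | N2.N0=(alive,v0) N2.N1=(alive,v0) N2.N2=(alive,v0)
Op 2: gossip N0<->N1 -> N0.N0=(alive,v0) N0.N1=(alive,v0) N0.N2=(alive,v0) | N1.N0=(alive,v0) N1.N1=(alive,v0) N1.N2=(alive,v0)
Op 3: N0 marks N1=suspect -> (suspect,v1)
Op 4: gossip N0<->N1 -> N0.N0=(alive,v0) N0.N1=(suspect,v1) N0.N2=(alive,v0) | N1.N0=(alive,v0) N1.N1=(suspect,v1) N1.N2=(alive,v0)
Op 5: N2 marks N0=dead -> (dead,v1)
Op 6: gossip N0<->N2 -> N0.N0=(dead,v1) N0.N1=(suspect,v1) N0.N2=(alive,v0) | N2.N0=(dead,v1) N2.N1=(suspect,v1) N2.N2=(alive,v0)

Answer: dead 1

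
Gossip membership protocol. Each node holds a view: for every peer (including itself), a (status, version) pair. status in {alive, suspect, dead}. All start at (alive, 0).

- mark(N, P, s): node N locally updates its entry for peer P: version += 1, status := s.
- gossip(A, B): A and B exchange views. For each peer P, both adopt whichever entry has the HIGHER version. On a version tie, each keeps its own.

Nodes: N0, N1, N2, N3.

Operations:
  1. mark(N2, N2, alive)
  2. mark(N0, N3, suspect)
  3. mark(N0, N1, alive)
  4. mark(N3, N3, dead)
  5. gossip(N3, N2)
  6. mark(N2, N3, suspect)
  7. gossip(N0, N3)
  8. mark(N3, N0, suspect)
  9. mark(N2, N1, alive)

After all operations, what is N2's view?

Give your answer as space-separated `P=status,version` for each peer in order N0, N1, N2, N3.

Answer: N0=alive,0 N1=alive,1 N2=alive,1 N3=suspect,2

Derivation:
Op 1: N2 marks N2=alive -> (alive,v1)
Op 2: N0 marks N3=suspect -> (suspect,v1)
Op 3: N0 marks N1=alive -> (alive,v1)
Op 4: N3 marks N3=dead -> (dead,v1)
Op 5: gossip N3<->N2 -> N3.N0=(alive,v0) N3.N1=(alive,v0) N3.N2=(alive,v1) N3.N3=(dead,v1) | N2.N0=(alive,v0) N2.N1=(alive,v0) N2.N2=(alive,v1) N2.N3=(dead,v1)
Op 6: N2 marks N3=suspect -> (suspect,v2)
Op 7: gossip N0<->N3 -> N0.N0=(alive,v0) N0.N1=(alive,v1) N0.N2=(alive,v1) N0.N3=(suspect,v1) | N3.N0=(alive,v0) N3.N1=(alive,v1) N3.N2=(alive,v1) N3.N3=(dead,v1)
Op 8: N3 marks N0=suspect -> (suspect,v1)
Op 9: N2 marks N1=alive -> (alive,v1)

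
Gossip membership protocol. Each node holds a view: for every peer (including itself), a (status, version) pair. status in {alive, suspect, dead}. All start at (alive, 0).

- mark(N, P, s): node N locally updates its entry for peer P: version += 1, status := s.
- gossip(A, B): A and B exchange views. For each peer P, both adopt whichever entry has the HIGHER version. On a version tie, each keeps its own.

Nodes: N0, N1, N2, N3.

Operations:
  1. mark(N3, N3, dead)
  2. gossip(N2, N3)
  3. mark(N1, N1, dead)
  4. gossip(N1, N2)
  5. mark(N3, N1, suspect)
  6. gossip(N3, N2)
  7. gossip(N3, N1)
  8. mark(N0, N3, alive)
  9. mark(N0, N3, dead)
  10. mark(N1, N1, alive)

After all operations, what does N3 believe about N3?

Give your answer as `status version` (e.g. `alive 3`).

Answer: dead 1

Derivation:
Op 1: N3 marks N3=dead -> (dead,v1)
Op 2: gossip N2<->N3 -> N2.N0=(alive,v0) N2.N1=(alive,v0) N2.N2=(alive,v0) N2.N3=(dead,v1) | N3.N0=(alive,v0) N3.N1=(alive,v0) N3.N2=(alive,v0) N3.N3=(dead,v1)
Op 3: N1 marks N1=dead -> (dead,v1)
Op 4: gossip N1<->N2 -> N1.N0=(alive,v0) N1.N1=(dead,v1) N1.N2=(alive,v0) N1.N3=(dead,v1) | N2.N0=(alive,v0) N2.N1=(dead,v1) N2.N2=(alive,v0) N2.N3=(dead,v1)
Op 5: N3 marks N1=suspect -> (suspect,v1)
Op 6: gossip N3<->N2 -> N3.N0=(alive,v0) N3.N1=(suspect,v1) N3.N2=(alive,v0) N3.N3=(dead,v1) | N2.N0=(alive,v0) N2.N1=(dead,v1) N2.N2=(alive,v0) N2.N3=(dead,v1)
Op 7: gossip N3<->N1 -> N3.N0=(alive,v0) N3.N1=(suspect,v1) N3.N2=(alive,v0) N3.N3=(dead,v1) | N1.N0=(alive,v0) N1.N1=(dead,v1) N1.N2=(alive,v0) N1.N3=(dead,v1)
Op 8: N0 marks N3=alive -> (alive,v1)
Op 9: N0 marks N3=dead -> (dead,v2)
Op 10: N1 marks N1=alive -> (alive,v2)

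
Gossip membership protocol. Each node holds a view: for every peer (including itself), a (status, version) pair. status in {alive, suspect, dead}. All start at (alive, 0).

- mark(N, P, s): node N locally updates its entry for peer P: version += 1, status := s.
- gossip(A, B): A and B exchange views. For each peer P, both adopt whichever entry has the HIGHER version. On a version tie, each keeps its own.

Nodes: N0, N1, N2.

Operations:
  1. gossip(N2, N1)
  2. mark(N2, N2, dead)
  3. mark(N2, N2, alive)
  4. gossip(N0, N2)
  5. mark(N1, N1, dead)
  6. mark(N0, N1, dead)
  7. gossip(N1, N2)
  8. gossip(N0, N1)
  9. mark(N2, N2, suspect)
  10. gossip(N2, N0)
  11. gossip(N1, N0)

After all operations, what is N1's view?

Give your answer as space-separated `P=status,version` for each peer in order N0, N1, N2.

Op 1: gossip N2<->N1 -> N2.N0=(alive,v0) N2.N1=(alive,v0) N2.N2=(alive,v0) | N1.N0=(alive,v0) N1.N1=(alive,v0) N1.N2=(alive,v0)
Op 2: N2 marks N2=dead -> (dead,v1)
Op 3: N2 marks N2=alive -> (alive,v2)
Op 4: gossip N0<->N2 -> N0.N0=(alive,v0) N0.N1=(alive,v0) N0.N2=(alive,v2) | N2.N0=(alive,v0) N2.N1=(alive,v0) N2.N2=(alive,v2)
Op 5: N1 marks N1=dead -> (dead,v1)
Op 6: N0 marks N1=dead -> (dead,v1)
Op 7: gossip N1<->N2 -> N1.N0=(alive,v0) N1.N1=(dead,v1) N1.N2=(alive,v2) | N2.N0=(alive,v0) N2.N1=(dead,v1) N2.N2=(alive,v2)
Op 8: gossip N0<->N1 -> N0.N0=(alive,v0) N0.N1=(dead,v1) N0.N2=(alive,v2) | N1.N0=(alive,v0) N1.N1=(dead,v1) N1.N2=(alive,v2)
Op 9: N2 marks N2=suspect -> (suspect,v3)
Op 10: gossip N2<->N0 -> N2.N0=(alive,v0) N2.N1=(dead,v1) N2.N2=(suspect,v3) | N0.N0=(alive,v0) N0.N1=(dead,v1) N0.N2=(suspect,v3)
Op 11: gossip N1<->N0 -> N1.N0=(alive,v0) N1.N1=(dead,v1) N1.N2=(suspect,v3) | N0.N0=(alive,v0) N0.N1=(dead,v1) N0.N2=(suspect,v3)

Answer: N0=alive,0 N1=dead,1 N2=suspect,3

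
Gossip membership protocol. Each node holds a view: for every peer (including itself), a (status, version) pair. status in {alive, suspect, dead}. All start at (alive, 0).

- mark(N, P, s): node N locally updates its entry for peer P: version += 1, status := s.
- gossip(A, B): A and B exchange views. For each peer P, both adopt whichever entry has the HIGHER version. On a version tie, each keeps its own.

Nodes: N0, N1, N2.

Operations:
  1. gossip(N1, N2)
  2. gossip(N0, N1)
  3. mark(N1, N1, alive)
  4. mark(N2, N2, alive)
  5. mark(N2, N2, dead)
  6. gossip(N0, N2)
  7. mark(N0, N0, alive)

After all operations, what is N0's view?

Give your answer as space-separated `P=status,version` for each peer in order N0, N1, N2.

Op 1: gossip N1<->N2 -> N1.N0=(alive,v0) N1.N1=(alive,v0) N1.N2=(alive,v0) | N2.N0=(alive,v0) N2.N1=(alive,v0) N2.N2=(alive,v0)
Op 2: gossip N0<->N1 -> N0.N0=(alive,v0) N0.N1=(alive,v0) N0.N2=(alive,v0) | N1.N0=(alive,v0) N1.N1=(alive,v0) N1.N2=(alive,v0)
Op 3: N1 marks N1=alive -> (alive,v1)
Op 4: N2 marks N2=alive -> (alive,v1)
Op 5: N2 marks N2=dead -> (dead,v2)
Op 6: gossip N0<->N2 -> N0.N0=(alive,v0) N0.N1=(alive,v0) N0.N2=(dead,v2) | N2.N0=(alive,v0) N2.N1=(alive,v0) N2.N2=(dead,v2)
Op 7: N0 marks N0=alive -> (alive,v1)

Answer: N0=alive,1 N1=alive,0 N2=dead,2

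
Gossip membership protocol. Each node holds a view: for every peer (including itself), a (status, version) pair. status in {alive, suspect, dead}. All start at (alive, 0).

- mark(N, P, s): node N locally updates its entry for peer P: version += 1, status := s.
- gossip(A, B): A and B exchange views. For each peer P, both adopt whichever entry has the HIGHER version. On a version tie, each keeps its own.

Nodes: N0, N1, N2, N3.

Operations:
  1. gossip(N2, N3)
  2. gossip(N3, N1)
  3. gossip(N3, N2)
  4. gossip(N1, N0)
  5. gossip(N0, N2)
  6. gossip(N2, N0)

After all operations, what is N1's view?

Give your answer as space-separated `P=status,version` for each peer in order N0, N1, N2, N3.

Answer: N0=alive,0 N1=alive,0 N2=alive,0 N3=alive,0

Derivation:
Op 1: gossip N2<->N3 -> N2.N0=(alive,v0) N2.N1=(alive,v0) N2.N2=(alive,v0) N2.N3=(alive,v0) | N3.N0=(alive,v0) N3.N1=(alive,v0) N3.N2=(alive,v0) N3.N3=(alive,v0)
Op 2: gossip N3<->N1 -> N3.N0=(alive,v0) N3.N1=(alive,v0) N3.N2=(alive,v0) N3.N3=(alive,v0) | N1.N0=(alive,v0) N1.N1=(alive,v0) N1.N2=(alive,v0) N1.N3=(alive,v0)
Op 3: gossip N3<->N2 -> N3.N0=(alive,v0) N3.N1=(alive,v0) N3.N2=(alive,v0) N3.N3=(alive,v0) | N2.N0=(alive,v0) N2.N1=(alive,v0) N2.N2=(alive,v0) N2.N3=(alive,v0)
Op 4: gossip N1<->N0 -> N1.N0=(alive,v0) N1.N1=(alive,v0) N1.N2=(alive,v0) N1.N3=(alive,v0) | N0.N0=(alive,v0) N0.N1=(alive,v0) N0.N2=(alive,v0) N0.N3=(alive,v0)
Op 5: gossip N0<->N2 -> N0.N0=(alive,v0) N0.N1=(alive,v0) N0.N2=(alive,v0) N0.N3=(alive,v0) | N2.N0=(alive,v0) N2.N1=(alive,v0) N2.N2=(alive,v0) N2.N3=(alive,v0)
Op 6: gossip N2<->N0 -> N2.N0=(alive,v0) N2.N1=(alive,v0) N2.N2=(alive,v0) N2.N3=(alive,v0) | N0.N0=(alive,v0) N0.N1=(alive,v0) N0.N2=(alive,v0) N0.N3=(alive,v0)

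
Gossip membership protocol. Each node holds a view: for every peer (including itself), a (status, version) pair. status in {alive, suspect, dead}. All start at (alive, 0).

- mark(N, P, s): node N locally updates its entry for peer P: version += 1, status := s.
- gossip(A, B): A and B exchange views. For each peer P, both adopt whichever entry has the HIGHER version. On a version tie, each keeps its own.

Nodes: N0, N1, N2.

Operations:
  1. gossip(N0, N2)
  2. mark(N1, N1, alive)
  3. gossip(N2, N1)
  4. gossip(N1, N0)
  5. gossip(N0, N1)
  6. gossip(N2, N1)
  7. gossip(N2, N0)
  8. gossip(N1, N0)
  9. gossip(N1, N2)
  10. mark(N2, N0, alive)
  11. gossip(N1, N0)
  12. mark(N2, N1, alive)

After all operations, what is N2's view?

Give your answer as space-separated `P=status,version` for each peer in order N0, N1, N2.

Op 1: gossip N0<->N2 -> N0.N0=(alive,v0) N0.N1=(alive,v0) N0.N2=(alive,v0) | N2.N0=(alive,v0) N2.N1=(alive,v0) N2.N2=(alive,v0)
Op 2: N1 marks N1=alive -> (alive,v1)
Op 3: gossip N2<->N1 -> N2.N0=(alive,v0) N2.N1=(alive,v1) N2.N2=(alive,v0) | N1.N0=(alive,v0) N1.N1=(alive,v1) N1.N2=(alive,v0)
Op 4: gossip N1<->N0 -> N1.N0=(alive,v0) N1.N1=(alive,v1) N1.N2=(alive,v0) | N0.N0=(alive,v0) N0.N1=(alive,v1) N0.N2=(alive,v0)
Op 5: gossip N0<->N1 -> N0.N0=(alive,v0) N0.N1=(alive,v1) N0.N2=(alive,v0) | N1.N0=(alive,v0) N1.N1=(alive,v1) N1.N2=(alive,v0)
Op 6: gossip N2<->N1 -> N2.N0=(alive,v0) N2.N1=(alive,v1) N2.N2=(alive,v0) | N1.N0=(alive,v0) N1.N1=(alive,v1) N1.N2=(alive,v0)
Op 7: gossip N2<->N0 -> N2.N0=(alive,v0) N2.N1=(alive,v1) N2.N2=(alive,v0) | N0.N0=(alive,v0) N0.N1=(alive,v1) N0.N2=(alive,v0)
Op 8: gossip N1<->N0 -> N1.N0=(alive,v0) N1.N1=(alive,v1) N1.N2=(alive,v0) | N0.N0=(alive,v0) N0.N1=(alive,v1) N0.N2=(alive,v0)
Op 9: gossip N1<->N2 -> N1.N0=(alive,v0) N1.N1=(alive,v1) N1.N2=(alive,v0) | N2.N0=(alive,v0) N2.N1=(alive,v1) N2.N2=(alive,v0)
Op 10: N2 marks N0=alive -> (alive,v1)
Op 11: gossip N1<->N0 -> N1.N0=(alive,v0) N1.N1=(alive,v1) N1.N2=(alive,v0) | N0.N0=(alive,v0) N0.N1=(alive,v1) N0.N2=(alive,v0)
Op 12: N2 marks N1=alive -> (alive,v2)

Answer: N0=alive,1 N1=alive,2 N2=alive,0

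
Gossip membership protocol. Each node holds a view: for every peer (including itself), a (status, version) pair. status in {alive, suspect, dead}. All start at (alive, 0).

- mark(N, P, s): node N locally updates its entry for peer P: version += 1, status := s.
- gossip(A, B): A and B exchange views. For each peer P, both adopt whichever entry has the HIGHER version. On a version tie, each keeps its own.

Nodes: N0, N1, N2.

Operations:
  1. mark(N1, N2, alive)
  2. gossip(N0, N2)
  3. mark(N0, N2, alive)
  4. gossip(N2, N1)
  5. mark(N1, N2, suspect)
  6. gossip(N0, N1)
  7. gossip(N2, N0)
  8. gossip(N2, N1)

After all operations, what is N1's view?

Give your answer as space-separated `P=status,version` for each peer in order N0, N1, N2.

Op 1: N1 marks N2=alive -> (alive,v1)
Op 2: gossip N0<->N2 -> N0.N0=(alive,v0) N0.N1=(alive,v0) N0.N2=(alive,v0) | N2.N0=(alive,v0) N2.N1=(alive,v0) N2.N2=(alive,v0)
Op 3: N0 marks N2=alive -> (alive,v1)
Op 4: gossip N2<->N1 -> N2.N0=(alive,v0) N2.N1=(alive,v0) N2.N2=(alive,v1) | N1.N0=(alive,v0) N1.N1=(alive,v0) N1.N2=(alive,v1)
Op 5: N1 marks N2=suspect -> (suspect,v2)
Op 6: gossip N0<->N1 -> N0.N0=(alive,v0) N0.N1=(alive,v0) N0.N2=(suspect,v2) | N1.N0=(alive,v0) N1.N1=(alive,v0) N1.N2=(suspect,v2)
Op 7: gossip N2<->N0 -> N2.N0=(alive,v0) N2.N1=(alive,v0) N2.N2=(suspect,v2) | N0.N0=(alive,v0) N0.N1=(alive,v0) N0.N2=(suspect,v2)
Op 8: gossip N2<->N1 -> N2.N0=(alive,v0) N2.N1=(alive,v0) N2.N2=(suspect,v2) | N1.N0=(alive,v0) N1.N1=(alive,v0) N1.N2=(suspect,v2)

Answer: N0=alive,0 N1=alive,0 N2=suspect,2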